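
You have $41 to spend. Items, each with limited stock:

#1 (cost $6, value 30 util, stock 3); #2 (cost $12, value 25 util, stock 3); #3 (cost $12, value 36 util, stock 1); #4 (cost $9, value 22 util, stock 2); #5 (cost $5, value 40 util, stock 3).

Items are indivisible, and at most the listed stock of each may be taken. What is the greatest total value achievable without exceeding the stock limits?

Top feasible selections:
- 2×#1 + 1×#3 + 3×#5: cost 39, value 216
- 3×#1 + 3×#5: cost 33, value 210
Best: 216 util.

216 util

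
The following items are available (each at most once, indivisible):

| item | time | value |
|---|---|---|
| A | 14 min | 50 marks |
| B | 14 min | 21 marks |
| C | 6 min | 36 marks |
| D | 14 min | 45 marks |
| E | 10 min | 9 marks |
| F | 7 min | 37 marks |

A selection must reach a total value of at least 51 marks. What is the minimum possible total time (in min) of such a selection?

Subsets with value ≥ 51, sorted by total time:
- C+F: time 13, value 73
- A+C: time 20, value 86
- C+D: time 20, value 81
Minimum time: 13 min.

13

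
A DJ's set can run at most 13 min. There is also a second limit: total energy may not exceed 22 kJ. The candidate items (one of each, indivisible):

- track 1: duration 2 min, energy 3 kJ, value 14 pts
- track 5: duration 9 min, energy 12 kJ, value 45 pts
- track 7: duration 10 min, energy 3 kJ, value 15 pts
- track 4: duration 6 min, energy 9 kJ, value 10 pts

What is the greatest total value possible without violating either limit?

Feasible sets respecting both limits:
- track 1+track 5: duration 11, energy 15, value 59
- track 5: duration 9, energy 12, value 45
- track 1+track 7: duration 12, energy 6, value 29
Best: 59 pts.

59 pts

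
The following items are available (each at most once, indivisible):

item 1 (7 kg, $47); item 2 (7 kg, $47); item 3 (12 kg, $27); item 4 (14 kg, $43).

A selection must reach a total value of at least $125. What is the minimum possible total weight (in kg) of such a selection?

28

Subsets with value ≥ 125, sorted by total weight:
- item 1+item 2+item 4: weight 28, value 137
- item 1+item 2+item 3+item 4: weight 40, value 164
Minimum weight: 28 kg.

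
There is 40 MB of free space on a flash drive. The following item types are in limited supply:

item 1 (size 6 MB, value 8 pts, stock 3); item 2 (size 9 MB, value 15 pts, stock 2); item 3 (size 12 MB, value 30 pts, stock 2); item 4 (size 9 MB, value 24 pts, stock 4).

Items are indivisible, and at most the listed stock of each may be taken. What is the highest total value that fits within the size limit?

102 pts

Best selections within size 40 and stock limits:
- 1×item 3 + 3×item 4: size 39, value 102
- 4×item 4: size 36, value 96
- 1×item 2 + 1×item 3 + 2×item 4: size 39, value 93
Best: 102 pts.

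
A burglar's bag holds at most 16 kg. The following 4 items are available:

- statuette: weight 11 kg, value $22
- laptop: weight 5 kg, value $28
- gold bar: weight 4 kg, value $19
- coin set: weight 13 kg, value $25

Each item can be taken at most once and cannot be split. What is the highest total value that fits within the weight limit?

Check high-value combinations within 16 kg:
- statuette+laptop: weight 11+5=16, value 22+28=50
- laptop+gold bar: weight 5+4=9, value 28+19=47
- statuette+gold bar: weight 11+4=15, value 22+19=41
- laptop: weight 5, value 28
Best: $50.

$50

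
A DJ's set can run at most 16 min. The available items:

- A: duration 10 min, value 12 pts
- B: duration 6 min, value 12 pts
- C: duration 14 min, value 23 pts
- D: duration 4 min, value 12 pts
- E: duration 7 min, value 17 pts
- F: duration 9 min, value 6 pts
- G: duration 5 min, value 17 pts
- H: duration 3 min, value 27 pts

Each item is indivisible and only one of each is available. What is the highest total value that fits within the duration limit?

61 pts

Check high-value combinations within 16 min:
- E+G+H: duration 7+5+3=15, value 17+17+27=61
- D+G+H: duration 4+5+3=12, value 12+17+27=56
- D+E+H: duration 4+7+3=14, value 12+17+27=56
- B+G+H: duration 6+5+3=14, value 12+17+27=56
- B+E+H: duration 6+7+3=16, value 12+17+27=56
Best: 61 pts.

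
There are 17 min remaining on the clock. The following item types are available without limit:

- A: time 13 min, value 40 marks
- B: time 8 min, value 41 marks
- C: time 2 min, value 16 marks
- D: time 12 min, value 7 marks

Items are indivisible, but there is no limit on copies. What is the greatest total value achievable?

128 marks

Best value-per-unit is C at 16/2, and filling with it alone uses time 8×2=16. No mix of the others beats 8×16 = 128.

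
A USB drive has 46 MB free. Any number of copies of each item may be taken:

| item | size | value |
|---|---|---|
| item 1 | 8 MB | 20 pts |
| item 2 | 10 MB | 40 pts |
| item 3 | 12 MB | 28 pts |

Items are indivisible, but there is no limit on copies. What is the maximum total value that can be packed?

Best value-per-unit is item 2 at 40/10; filling with it alone gives 4×40 = 160.
Optimal mix: 2×item 1 + 3×item 2 → size 46, value 160.

160 pts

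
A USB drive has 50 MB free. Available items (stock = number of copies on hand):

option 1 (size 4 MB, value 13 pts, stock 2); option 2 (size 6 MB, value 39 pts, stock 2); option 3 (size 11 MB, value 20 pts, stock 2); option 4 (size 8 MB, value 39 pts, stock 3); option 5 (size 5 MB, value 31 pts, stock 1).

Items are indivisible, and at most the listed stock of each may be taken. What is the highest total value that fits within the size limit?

252 pts

Best selections within size 50 and stock limits:
- 2×option 1 + 2×option 2 + 3×option 4 + 1×option 5: size 49, value 252
- 1×option 1 + 2×option 2 + 3×option 4 + 1×option 5: size 45, value 239
Best: 252 pts.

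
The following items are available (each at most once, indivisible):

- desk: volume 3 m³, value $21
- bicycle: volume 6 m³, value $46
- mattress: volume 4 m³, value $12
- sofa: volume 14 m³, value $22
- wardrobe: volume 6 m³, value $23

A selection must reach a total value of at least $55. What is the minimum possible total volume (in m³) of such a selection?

9

Subsets with value ≥ 55, sorted by total volume:
- desk+bicycle: volume 9, value 67
- bicycle+mattress: volume 10, value 58
- bicycle+wardrobe: volume 12, value 69
Minimum volume: 9 m³.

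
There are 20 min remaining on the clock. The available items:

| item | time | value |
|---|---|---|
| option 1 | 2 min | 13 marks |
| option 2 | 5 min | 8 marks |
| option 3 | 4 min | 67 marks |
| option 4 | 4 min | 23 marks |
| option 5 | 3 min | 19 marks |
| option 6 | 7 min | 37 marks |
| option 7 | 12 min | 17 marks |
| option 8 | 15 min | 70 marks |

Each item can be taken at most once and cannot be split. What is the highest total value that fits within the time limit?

159 marks

Check high-value combinations within 20 min:
- option 1+option 3+option 4+option 5+option 6: time 2+4+4+3+7=20, value 13+67+23+19+37=159
- option 3+option 4+option 5+option 6: time 4+4+3+7=18, value 67+23+19+37=146
- option 1+option 3+option 4+option 6: time 2+4+4+7=17, value 13+67+23+37=140
Best: 159 marks.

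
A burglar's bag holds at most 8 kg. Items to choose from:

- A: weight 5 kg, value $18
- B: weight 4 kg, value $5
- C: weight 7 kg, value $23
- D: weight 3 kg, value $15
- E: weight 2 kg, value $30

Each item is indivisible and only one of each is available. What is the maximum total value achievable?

This is a 0/1 knapsack; check combinations near the capacity.
- A+E: weight 5+2=7, value 18+30=48
- D+E: weight 3+2=5, value 15+30=45
- B+E: weight 4+2=6, value 5+30=35
- A+D: weight 5+3=8, value 18+15=33
- E: weight 2, value 30
Best: $48.

$48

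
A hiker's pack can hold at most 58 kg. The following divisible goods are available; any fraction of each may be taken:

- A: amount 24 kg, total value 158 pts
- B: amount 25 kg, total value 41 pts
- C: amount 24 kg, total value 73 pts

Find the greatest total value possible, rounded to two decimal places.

247.40

Take in order of value per unit:
- A (158/24 per unit): all 24 → value 158, running total 158.00
- C (73/24 per unit): all 24 → value 73, running total 231.00
- B (41/25 per unit): 10 of 25 → value 10×41/25 = 16.4000, running total 247.40
Total 247.40.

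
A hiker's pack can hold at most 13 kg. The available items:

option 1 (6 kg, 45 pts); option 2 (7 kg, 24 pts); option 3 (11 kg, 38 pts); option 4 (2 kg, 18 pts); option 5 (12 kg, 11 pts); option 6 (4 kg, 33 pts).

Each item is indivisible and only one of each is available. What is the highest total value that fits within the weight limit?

96 pts

Check high-value combinations within 13 kg:
- option 1+option 4+option 6: weight 6+2+4=12, value 45+18+33=96
- option 1+option 6: weight 6+4=10, value 45+33=78
- option 2+option 4+option 6: weight 7+2+4=13, value 24+18+33=75
Best: 96 pts.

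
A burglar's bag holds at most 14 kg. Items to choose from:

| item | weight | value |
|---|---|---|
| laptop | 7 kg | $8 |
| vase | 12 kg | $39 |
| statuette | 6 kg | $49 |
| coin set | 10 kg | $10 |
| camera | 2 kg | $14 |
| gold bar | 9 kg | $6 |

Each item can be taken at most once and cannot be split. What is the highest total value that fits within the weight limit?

$63

This is a 0/1 knapsack; check combinations near the capacity.
- statuette+camera: weight 6+2=8, value 49+14=63
- laptop+statuette: weight 7+6=13, value 8+49=57
- vase+camera: weight 12+2=14, value 39+14=53
- statuette: weight 6, value 49
Best: $63.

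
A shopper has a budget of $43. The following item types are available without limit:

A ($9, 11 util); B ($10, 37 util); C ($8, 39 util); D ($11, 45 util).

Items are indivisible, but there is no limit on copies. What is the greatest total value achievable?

201 util

Best value-per-unit is C at 39/8; filling with it alone gives 5×39 = 195.
Optimal mix: 4×C + 1×D → cost 43, value 201.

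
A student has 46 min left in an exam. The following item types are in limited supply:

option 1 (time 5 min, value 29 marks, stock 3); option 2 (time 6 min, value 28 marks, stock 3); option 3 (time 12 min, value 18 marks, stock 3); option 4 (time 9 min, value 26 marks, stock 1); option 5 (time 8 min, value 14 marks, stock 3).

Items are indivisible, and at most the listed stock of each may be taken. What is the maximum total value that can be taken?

Best selections within time 46 and stock limits:
- 3×option 1 + 3×option 2 + 1×option 4: time 42, value 197
- 3×option 1 + 3×option 2 + 1×option 3: time 45, value 189
Best: 197 marks.

197 marks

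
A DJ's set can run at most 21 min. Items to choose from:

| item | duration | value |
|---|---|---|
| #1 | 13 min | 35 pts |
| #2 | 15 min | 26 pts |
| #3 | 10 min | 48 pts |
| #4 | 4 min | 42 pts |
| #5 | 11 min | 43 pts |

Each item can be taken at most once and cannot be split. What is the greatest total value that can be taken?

Check high-value combinations within 21 min:
- #3+#5: duration 10+11=21, value 48+43=91
- #3+#4: duration 10+4=14, value 48+42=90
- #4+#5: duration 4+11=15, value 42+43=85
Best: 91 pts.

91 pts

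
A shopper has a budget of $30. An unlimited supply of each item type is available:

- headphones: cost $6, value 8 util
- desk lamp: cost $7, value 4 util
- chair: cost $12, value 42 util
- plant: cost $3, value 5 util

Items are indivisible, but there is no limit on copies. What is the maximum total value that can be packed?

Best value-per-unit is chair at 42/12; filling with it alone gives 2×42 = 84.
Optimal mix: 2×chair + 2×plant → cost 30, value 94.

94 util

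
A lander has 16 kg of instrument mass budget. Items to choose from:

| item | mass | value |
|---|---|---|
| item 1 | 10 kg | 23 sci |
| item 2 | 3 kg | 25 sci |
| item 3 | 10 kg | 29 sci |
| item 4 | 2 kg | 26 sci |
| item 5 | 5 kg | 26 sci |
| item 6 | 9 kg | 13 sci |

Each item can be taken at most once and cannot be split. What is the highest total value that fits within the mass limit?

80 sci

Check high-value combinations within 16 kg:
- item 2+item 3+item 4: mass 3+10+2=15, value 25+29+26=80
- item 2+item 4+item 5: mass 3+2+5=10, value 25+26+26=77
- item 1+item 2+item 4: mass 10+3+2=15, value 23+25+26=74
- item 4+item 5+item 6: mass 2+5+9=16, value 26+26+13=65
- item 2+item 4+item 6: mass 3+2+9=14, value 25+26+13=64
Best: 80 sci.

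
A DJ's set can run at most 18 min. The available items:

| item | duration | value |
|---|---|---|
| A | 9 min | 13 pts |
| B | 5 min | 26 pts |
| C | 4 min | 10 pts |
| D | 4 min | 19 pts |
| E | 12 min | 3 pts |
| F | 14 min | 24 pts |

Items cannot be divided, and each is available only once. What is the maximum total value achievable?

Check high-value combinations within 18 min:
- A+B+D: duration 9+5+4=18, value 13+26+19=58
- B+C+D: duration 5+4+4=13, value 26+10+19=55
- A+B+C: duration 9+5+4=18, value 13+26+10=49
- B+D: duration 5+4=9, value 26+19=45
Best: 58 pts.

58 pts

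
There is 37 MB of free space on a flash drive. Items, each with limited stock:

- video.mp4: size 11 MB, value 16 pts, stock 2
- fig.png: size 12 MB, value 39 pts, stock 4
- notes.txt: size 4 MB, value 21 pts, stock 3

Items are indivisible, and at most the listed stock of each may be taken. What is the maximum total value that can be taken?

Best selections within size 37 and stock limits:
- 2×fig.png + 3×notes.txt: size 36, value 141
- 2×fig.png + 2×notes.txt: size 32, value 120
- 1×video.mp4 + 1×fig.png + 3×notes.txt: size 35, value 118
- 3×fig.png: size 36, value 117
Best: 141 pts.

141 pts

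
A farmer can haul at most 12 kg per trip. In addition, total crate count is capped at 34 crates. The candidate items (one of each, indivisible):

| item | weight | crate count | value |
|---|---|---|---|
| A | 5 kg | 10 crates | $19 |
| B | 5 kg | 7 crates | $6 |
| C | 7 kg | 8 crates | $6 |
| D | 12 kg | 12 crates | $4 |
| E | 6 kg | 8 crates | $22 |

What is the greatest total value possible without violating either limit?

Feasible sets respecting both limits:
- A+E: weight 11, crate count 18, value 41
- B+E: weight 11, crate count 15, value 28
- A+B: weight 10, crate count 17, value 25
Best: $41.

$41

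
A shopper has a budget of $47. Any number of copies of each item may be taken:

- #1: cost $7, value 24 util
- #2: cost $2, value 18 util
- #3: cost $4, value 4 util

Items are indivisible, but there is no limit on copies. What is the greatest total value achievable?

414 util

Best value-per-unit is #2 at 18/2, and filling with it alone uses cost 23×2=46. No mix of the others beats 23×18 = 414.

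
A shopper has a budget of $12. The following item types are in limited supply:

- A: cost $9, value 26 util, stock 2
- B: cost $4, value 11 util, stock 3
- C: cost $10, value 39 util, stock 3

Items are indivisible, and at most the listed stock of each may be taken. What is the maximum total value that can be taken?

39 util

Best selections within cost 12 and stock limits:
- 1×C: cost 10, value 39
- 3×B: cost 12, value 33
- 1×A: cost 9, value 26
- 2×B: cost 8, value 22
Best: 39 util.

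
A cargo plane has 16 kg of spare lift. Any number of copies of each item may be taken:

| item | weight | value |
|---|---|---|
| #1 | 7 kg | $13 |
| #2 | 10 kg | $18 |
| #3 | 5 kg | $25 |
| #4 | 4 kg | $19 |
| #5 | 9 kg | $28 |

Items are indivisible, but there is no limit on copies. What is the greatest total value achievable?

Best value-per-unit is #3 at 25/5; filling with it alone gives 3×25 = 75.
Optimal mix: 4×#4 → weight 16, value 76.

$76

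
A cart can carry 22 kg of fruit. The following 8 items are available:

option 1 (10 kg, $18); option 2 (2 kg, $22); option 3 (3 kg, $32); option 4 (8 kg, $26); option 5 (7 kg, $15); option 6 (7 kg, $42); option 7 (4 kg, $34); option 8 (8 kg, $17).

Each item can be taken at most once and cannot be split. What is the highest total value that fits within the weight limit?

This is a 0/1 knapsack; check combinations near the capacity.
- option 3+option 4+option 6+option 7: weight 3+8+7+4=22, value 32+26+42+34=134
- option 2+option 3+option 6+option 7: weight 2+3+7+4=16, value 22+32+42+34=130
- option 3+option 6+option 7+option 8: weight 3+7+4+8=22, value 32+42+34+17=125
- option 2+option 4+option 6+option 7: weight 2+8+7+4=21, value 22+26+42+34=124
- option 3+option 5+option 6+option 7: weight 3+7+7+4=21, value 32+15+42+34=123
Best: $134.

$134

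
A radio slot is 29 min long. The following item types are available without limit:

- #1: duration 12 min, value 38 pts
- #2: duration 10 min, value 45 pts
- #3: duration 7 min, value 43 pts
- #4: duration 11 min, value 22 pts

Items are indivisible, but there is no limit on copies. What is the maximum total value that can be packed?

172 pts

Best value-per-unit is #3 at 43/7, and filling with it alone uses duration 4×7=28. No mix of the others beats 4×43 = 172.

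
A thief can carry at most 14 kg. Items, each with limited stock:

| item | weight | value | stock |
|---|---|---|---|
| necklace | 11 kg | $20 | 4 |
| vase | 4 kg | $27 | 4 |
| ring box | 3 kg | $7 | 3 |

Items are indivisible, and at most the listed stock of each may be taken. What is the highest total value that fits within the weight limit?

Best selections within weight 14 and stock limits:
- 3×vase: weight 12, value 81
- 2×vase + 2×ring box: weight 14, value 68
- 2×vase + 1×ring box: weight 11, value 61
Best: $81.

$81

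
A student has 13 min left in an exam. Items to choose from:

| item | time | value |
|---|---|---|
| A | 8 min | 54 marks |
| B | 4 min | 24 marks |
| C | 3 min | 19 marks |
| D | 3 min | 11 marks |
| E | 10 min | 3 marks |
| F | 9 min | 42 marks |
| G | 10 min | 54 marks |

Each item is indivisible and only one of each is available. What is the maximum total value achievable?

78 marks

Check high-value combinations within 13 min:
- A+B: time 8+4=12, value 54+24=78
- A+C: time 8+3=11, value 54+19=73
- C+G: time 3+10=13, value 19+54=73
- B+F: time 4+9=13, value 24+42=66
Best: 78 marks.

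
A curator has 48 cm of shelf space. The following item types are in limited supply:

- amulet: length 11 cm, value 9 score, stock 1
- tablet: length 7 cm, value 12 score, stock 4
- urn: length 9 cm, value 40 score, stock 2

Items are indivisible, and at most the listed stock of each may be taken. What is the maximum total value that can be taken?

Best selections within length 48 and stock limits:
- 4×tablet + 2×urn: length 46, value 128
- 3×tablet + 2×urn: length 39, value 116
Best: 128 score.

128 score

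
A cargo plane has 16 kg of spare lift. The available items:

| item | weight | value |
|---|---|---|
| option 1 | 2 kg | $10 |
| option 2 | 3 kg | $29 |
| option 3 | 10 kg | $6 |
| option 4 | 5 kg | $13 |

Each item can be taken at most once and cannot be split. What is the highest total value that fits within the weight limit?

$52

Check high-value combinations within 16 kg:
- option 1+option 2+option 4: weight 2+3+5=10, value 10+29+13=52
- option 1+option 2+option 3: weight 2+3+10=15, value 10+29+6=45
- option 2+option 4: weight 3+5=8, value 29+13=42
- option 1+option 2: weight 2+3=5, value 10+29=39
- option 2+option 3: weight 3+10=13, value 29+6=35
Best: $52.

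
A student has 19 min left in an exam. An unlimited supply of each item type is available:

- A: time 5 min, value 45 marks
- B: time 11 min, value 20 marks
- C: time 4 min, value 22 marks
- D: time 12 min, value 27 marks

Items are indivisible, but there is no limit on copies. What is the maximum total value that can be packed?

Best value-per-unit is A at 45/5; filling with it alone gives 3×45 = 135.
Optimal mix: 3×A + 1×C → time 19, value 157.

157 marks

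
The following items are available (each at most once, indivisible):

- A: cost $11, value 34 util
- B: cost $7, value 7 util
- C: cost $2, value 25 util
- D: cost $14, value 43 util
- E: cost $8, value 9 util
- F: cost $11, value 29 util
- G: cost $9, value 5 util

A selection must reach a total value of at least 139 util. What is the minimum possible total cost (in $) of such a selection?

Subsets with value ≥ 139, sorted by total cost:
- A+C+D+E+F: cost 46, value 140
- A+B+C+D+E+F: cost 53, value 147
Minimum cost: 46 $.

46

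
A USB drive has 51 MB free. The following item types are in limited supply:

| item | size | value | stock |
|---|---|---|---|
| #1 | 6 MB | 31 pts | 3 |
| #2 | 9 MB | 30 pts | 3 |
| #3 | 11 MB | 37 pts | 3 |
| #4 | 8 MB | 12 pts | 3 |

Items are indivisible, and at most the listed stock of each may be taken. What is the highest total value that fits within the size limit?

204 pts

Top feasible selections:
- 3×#1 + 3×#3: size 51, value 204
- 3×#1 + 1×#2 + 2×#3: size 49, value 197
Best: 204 pts.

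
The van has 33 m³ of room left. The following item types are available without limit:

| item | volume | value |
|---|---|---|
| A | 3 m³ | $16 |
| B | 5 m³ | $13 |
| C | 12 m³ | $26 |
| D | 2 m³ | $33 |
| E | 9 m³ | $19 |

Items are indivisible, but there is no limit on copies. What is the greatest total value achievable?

$528

Best value-per-unit is D at 33/2, and filling with it alone uses volume 16×2=32. No mix of the others beats 16×33 = 528.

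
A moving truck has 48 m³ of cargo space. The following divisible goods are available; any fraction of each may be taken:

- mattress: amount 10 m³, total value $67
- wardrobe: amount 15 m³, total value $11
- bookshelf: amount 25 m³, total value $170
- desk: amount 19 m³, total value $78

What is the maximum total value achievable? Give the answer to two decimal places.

290.37

Take in order of value per unit:
- bookshelf (170/25 per unit): all 25 → value 170, running total 170.00
- mattress (67/10 per unit): all 10 → value 67, running total 237.00
- desk (78/19 per unit): 13 of 19 → value 13×78/19 = 53.3684, running total 290.37
Total 290.37.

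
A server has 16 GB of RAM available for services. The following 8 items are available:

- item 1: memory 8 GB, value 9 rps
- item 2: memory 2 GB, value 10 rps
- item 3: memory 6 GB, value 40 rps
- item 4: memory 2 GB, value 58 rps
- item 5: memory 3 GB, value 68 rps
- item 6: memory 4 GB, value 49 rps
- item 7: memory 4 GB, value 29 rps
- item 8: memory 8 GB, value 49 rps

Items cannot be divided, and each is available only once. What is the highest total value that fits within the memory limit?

Check high-value combinations within 16 GB:
- item 3+item 4+item 5+item 6: memory 6+2+3+4=15, value 40+58+68+49=215
- item 2+item 4+item 5+item 6+item 7: memory 2+2+3+4+4=15, value 10+58+68+49+29=214
- item 4+item 5+item 6+item 7: memory 2+3+4+4=13, value 58+68+49+29=204
- item 3+item 4+item 5+item 7: memory 6+2+3+4=15, value 40+58+68+29=195
- item 2+item 4+item 5+item 6: memory 2+2+3+4=11, value 10+58+68+49=185
Best: 215 rps.

215 rps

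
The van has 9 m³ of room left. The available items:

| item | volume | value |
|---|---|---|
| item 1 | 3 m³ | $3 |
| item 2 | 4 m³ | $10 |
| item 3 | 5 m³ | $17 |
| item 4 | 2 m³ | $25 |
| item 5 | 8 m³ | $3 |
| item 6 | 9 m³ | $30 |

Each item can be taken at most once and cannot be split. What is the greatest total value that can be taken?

$42

Check high-value combinations within 9 m³:
- item 3+item 4: volume 5+2=7, value 17+25=42
- item 1+item 2+item 4: volume 3+4+2=9, value 3+10+25=38
- item 2+item 4: volume 4+2=6, value 10+25=35
- item 6: volume 9, value 30
Best: $42.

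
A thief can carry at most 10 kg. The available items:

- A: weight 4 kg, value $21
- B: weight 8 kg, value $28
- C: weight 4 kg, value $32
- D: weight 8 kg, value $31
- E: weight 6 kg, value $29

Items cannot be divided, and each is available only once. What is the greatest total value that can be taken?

$61

Check high-value combinations within 10 kg:
- C+E: weight 4+6=10, value 32+29=61
- A+C: weight 4+4=8, value 21+32=53
- A+E: weight 4+6=10, value 21+29=50
- C: weight 4, value 32
Best: $61.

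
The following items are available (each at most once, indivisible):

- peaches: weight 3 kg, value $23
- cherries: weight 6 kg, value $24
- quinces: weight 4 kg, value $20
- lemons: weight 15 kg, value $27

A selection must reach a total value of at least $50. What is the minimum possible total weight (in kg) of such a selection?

Subsets with value ≥ 50, sorted by total weight:
- peaches+cherries+quinces: weight 13, value 67
- peaches+lemons: weight 18, value 50
- cherries+lemons: weight 21, value 51
- peaches+quinces+lemons: weight 22, value 70
Minimum weight: 13 kg.

13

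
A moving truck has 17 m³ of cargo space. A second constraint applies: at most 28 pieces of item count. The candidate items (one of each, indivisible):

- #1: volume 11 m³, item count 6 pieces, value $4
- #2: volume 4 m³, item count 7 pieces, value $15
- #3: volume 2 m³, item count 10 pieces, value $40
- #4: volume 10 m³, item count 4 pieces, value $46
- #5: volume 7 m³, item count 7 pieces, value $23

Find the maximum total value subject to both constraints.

$101

Feasible sets respecting both limits:
- #2+#3+#4: volume 16, item count 21, value 101
- #3+#4: volume 12, item count 14, value 86
- #2+#3+#5: volume 13, item count 24, value 78
- #4+#5: volume 17, item count 11, value 69
Best: $101.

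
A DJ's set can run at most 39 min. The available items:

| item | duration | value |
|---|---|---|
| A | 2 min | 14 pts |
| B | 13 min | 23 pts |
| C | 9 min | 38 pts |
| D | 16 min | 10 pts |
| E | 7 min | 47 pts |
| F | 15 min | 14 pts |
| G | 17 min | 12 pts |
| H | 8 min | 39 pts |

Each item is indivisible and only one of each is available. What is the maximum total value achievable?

Check high-value combinations within 39 min:
- A+B+C+E+H: duration 2+13+9+7+8=39, value 14+23+38+47+39=161
- B+C+E+H: duration 13+9+7+8=37, value 23+38+47+39=147
- A+C+E+H: duration 2+9+7+8=26, value 14+38+47+39=138
- C+E+F+H: duration 9+7+15+8=39, value 38+47+14+39=138
- C+E+H: duration 9+7+8=24, value 38+47+39=124
Best: 161 pts.

161 pts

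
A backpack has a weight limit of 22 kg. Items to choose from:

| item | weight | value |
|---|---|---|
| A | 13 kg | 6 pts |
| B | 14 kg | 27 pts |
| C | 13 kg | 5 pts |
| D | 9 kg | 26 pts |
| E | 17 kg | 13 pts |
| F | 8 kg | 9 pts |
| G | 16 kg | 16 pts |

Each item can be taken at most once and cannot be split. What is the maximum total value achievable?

36 pts

Check high-value combinations within 22 kg:
- B+F: weight 14+8=22, value 27+9=36
- D+F: weight 9+8=17, value 26+9=35
- A+D: weight 13+9=22, value 6+26=32
- C+D: weight 13+9=22, value 5+26=31
- B: weight 14, value 27
Best: 36 pts.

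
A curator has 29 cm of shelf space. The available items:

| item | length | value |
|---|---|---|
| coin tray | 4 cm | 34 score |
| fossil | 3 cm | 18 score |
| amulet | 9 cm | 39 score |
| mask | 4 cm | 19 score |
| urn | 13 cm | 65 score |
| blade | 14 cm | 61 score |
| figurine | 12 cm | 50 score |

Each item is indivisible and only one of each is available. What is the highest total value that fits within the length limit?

156 score

Check high-value combinations within 29 cm:
- coin tray+fossil+amulet+urn: length 4+3+9+13=29, value 34+18+39+65=156
- coin tray+urn+figurine: length 4+13+12=29, value 34+65+50=149
- coin tray+amulet+mask+figurine: length 4+9+4+12=29, value 34+39+19+50=142
- coin tray+fossil+amulet+figurine: length 4+3+9+12=28, value 34+18+39+50=141
- fossil+amulet+mask+urn: length 3+9+4+13=29, value 18+39+19+65=141
Best: 156 score.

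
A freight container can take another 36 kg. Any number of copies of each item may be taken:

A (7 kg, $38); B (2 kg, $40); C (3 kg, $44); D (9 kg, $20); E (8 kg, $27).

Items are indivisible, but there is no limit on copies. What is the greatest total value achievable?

Best value-per-unit is B at 40/2, and filling with it alone uses weight 18×2=36. No mix of the others beats 18×40 = 720.

$720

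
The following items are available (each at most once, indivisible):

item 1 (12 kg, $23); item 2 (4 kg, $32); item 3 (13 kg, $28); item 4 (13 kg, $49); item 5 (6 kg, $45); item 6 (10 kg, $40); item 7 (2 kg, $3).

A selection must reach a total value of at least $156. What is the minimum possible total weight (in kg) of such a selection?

33

Subsets with value ≥ 156, sorted by total weight:
- item 2+item 4+item 5+item 6: weight 33, value 166
- item 2+item 4+item 5+item 6+item 7: weight 35, value 169
- item 2+item 3+item 4+item 5+item 7: weight 38, value 157
- item 1+item 4+item 5+item 6: weight 41, value 157
Minimum weight: 33 kg.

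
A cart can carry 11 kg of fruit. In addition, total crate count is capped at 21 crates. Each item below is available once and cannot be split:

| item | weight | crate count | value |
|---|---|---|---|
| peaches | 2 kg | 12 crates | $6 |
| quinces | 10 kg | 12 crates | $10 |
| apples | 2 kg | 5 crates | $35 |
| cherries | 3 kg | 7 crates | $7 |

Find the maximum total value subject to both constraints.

$42

Feasible sets respecting both limits:
- apples+cherries: weight 5, crate count 12, value 42
- peaches+apples: weight 4, crate count 17, value 41
- apples: weight 2, crate count 5, value 35
- peaches+cherries: weight 5, crate count 19, value 13
Best: $42.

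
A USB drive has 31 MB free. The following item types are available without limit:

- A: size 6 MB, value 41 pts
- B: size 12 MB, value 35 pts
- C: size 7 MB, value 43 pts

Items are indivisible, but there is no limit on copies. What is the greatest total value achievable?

Best value-per-unit is A at 41/6; filling with it alone gives 5×41 = 205.
Optimal mix: 4×A + 1×C → size 31, value 207.

207 pts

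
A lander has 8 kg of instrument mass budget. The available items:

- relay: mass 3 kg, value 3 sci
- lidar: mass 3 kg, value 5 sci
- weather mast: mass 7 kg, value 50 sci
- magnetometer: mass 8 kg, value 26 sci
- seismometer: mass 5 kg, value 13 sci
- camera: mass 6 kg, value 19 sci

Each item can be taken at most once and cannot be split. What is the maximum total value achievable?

Check high-value combinations within 8 kg:
- weather mast: mass 7, value 50
- magnetometer: mass 8, value 26
- camera: mass 6, value 19
Best: 50 sci.

50 sci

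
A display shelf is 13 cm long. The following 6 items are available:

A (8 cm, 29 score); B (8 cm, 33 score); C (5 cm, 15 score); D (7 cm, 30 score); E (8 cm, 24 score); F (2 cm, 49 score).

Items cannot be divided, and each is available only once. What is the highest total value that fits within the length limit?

82 score

Check high-value combinations within 13 cm:
- B+F: length 8+2=10, value 33+49=82
- D+F: length 7+2=9, value 30+49=79
- A+F: length 8+2=10, value 29+49=78
Best: 82 score.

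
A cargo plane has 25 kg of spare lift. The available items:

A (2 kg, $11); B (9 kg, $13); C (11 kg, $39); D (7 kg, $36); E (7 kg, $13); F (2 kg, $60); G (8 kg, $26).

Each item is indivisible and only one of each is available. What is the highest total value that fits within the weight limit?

Check high-value combinations within 25 kg:
- A+C+D+F: weight 2+11+7+2=22, value 11+39+36+60=146
- A+C+F+G: weight 2+11+2+8=23, value 11+39+60+26=136
- C+D+F: weight 11+7+2=20, value 39+36+60=135
- D+E+F+G: weight 7+7+2+8=24, value 36+13+60+26=135
- A+D+F+G: weight 2+7+2+8=19, value 11+36+60+26=133
Best: $146.

$146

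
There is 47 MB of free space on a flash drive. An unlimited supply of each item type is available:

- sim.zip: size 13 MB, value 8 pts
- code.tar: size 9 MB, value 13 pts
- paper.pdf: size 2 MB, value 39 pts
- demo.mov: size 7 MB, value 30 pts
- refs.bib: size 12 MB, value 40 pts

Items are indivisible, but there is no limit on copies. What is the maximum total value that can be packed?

Best value-per-unit is paper.pdf at 39/2, and filling with it alone uses size 23×2=46. No mix of the others beats 23×39 = 897.

897 pts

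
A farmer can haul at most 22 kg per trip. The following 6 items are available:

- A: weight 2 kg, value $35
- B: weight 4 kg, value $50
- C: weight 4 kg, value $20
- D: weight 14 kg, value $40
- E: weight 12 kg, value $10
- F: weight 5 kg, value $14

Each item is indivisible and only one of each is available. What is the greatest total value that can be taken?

Check high-value combinations within 22 kg:
- A+B+D: weight 2+4+14=20, value 35+50+40=125
- A+B+C+F: weight 2+4+4+5=15, value 35+50+20+14=119
- A+B+C+E: weight 2+4+4+12=22, value 35+50+20+10=115
- B+C+D: weight 4+4+14=22, value 50+20+40=110
Best: $125.

$125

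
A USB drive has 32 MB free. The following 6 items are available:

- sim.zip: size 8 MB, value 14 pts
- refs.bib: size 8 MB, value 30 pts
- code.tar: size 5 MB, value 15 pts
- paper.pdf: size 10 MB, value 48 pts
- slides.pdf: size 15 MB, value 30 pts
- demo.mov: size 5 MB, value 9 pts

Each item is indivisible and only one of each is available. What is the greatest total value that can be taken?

Check high-value combinations within 32 MB:
- sim.zip+refs.bib+code.tar+paper.pdf: size 8+8+5+10=31, value 14+30+15+48=107
- refs.bib+code.tar+paper.pdf+demo.mov: size 8+5+10+5=28, value 30+15+48+9=102
- sim.zip+refs.bib+paper.pdf+demo.mov: size 8+8+10+5=31, value 14+30+48+9=101
- refs.bib+code.tar+paper.pdf: size 8+5+10=23, value 30+15+48=93
Best: 107 pts.

107 pts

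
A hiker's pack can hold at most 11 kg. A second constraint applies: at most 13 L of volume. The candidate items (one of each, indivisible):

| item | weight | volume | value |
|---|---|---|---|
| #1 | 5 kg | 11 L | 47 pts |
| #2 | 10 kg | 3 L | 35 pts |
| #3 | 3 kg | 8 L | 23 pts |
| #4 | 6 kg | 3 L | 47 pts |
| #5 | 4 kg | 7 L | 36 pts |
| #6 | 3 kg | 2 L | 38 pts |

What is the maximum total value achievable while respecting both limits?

85 pts

Feasible sets respecting both limits:
- #1+#6: weight 8, volume 13, value 85
- #4+#6: weight 9, volume 5, value 85
- #4+#5: weight 10, volume 10, value 83
Best: 85 pts.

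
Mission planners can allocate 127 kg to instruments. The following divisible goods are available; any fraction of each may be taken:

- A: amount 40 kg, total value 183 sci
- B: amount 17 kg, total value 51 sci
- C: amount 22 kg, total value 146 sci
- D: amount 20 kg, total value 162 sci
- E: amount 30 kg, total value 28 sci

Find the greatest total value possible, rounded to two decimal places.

568.13

Take in order of value per unit:
- D (162/20 per unit): all 20 → value 162, running total 162.00
- C (146/22 per unit): all 22 → value 146, running total 308.00
- A (183/40 per unit): all 40 → value 183, running total 491.00
- B (51/17 per unit): all 17 → value 51, running total 542.00
- E (28/30 per unit): 28 of 30 → value 28×28/30 = 26.1333, running total 568.13
Total 568.13.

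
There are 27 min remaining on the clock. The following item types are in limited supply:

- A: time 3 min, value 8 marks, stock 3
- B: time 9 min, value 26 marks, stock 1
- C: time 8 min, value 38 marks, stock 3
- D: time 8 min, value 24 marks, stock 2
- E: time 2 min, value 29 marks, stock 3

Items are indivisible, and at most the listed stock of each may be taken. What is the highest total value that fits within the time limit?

Best selections within time 27 and stock limits:
- 1×A + 2×C + 3×E: time 25, value 171
- 2×C + 3×E: time 22, value 163
Best: 171 marks.

171 marks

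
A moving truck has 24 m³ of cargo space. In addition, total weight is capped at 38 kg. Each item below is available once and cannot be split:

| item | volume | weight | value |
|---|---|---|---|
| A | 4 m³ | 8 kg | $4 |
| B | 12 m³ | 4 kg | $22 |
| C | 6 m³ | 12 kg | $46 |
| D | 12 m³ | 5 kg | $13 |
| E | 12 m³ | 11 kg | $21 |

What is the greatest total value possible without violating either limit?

$72

Feasible sets respecting both limits:
- A+B+C: volume 22, weight 24, value 72
- A+C+E: volume 22, weight 31, value 71
- B+C: volume 18, weight 16, value 68
- C+E: volume 18, weight 23, value 67
Best: $72.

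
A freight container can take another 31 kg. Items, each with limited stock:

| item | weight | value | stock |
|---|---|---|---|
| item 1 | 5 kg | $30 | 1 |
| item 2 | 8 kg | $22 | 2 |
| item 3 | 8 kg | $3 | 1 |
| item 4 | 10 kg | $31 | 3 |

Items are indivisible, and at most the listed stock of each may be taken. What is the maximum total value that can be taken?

$105

Best selections within weight 31 and stock limits:
- 1×item 1 + 2×item 2 + 1×item 4: weight 31, value 105
- 3×item 4: weight 30, value 93
- 1×item 1 + 2×item 4: weight 25, value 92
Best: $105.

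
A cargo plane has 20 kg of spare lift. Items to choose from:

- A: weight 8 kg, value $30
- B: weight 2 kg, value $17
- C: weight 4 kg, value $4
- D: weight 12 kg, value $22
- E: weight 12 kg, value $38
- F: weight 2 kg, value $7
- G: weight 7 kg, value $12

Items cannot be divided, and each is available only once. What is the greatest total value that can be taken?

$68

Check high-value combinations within 20 kg:
- A+E: weight 8+12=20, value 30+38=68
- A+B+F+G: weight 8+2+2+7=19, value 30+17+7+12=66
- B+C+E+F: weight 2+4+12+2=20, value 17+4+38+7=66
- B+E+F: weight 2+12+2=16, value 17+38+7=62
- A+B+G: weight 8+2+7=17, value 30+17+12=59
Best: $68.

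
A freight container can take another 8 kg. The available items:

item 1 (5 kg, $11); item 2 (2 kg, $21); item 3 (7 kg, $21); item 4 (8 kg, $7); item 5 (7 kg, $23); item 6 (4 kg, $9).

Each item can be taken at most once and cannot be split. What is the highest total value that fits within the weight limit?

This is a 0/1 knapsack; check combinations near the capacity.
- item 1+item 2: weight 5+2=7, value 11+21=32
- item 2+item 6: weight 2+4=6, value 21+9=30
- item 5: weight 7, value 23
Best: $32.

$32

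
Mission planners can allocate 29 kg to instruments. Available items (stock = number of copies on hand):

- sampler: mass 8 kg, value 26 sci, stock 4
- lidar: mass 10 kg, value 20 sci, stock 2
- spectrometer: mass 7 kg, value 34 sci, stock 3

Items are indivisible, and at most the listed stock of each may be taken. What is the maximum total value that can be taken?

Best selections within mass 29 and stock limits:
- 1×sampler + 3×spectrometer: mass 29, value 128
- 3×spectrometer: mass 21, value 102
Best: 128 sci.

128 sci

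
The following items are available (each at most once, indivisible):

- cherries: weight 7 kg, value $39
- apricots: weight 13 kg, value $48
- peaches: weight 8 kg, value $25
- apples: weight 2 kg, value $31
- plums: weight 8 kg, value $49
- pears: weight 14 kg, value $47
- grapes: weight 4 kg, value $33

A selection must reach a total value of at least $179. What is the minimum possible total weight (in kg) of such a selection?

34

Subsets with value ≥ 179, sorted by total weight:
- cherries+apricots+apples+plums+grapes: weight 34, value 200
- cherries+apples+plums+pears+grapes: weight 35, value 199
Minimum weight: 34 kg.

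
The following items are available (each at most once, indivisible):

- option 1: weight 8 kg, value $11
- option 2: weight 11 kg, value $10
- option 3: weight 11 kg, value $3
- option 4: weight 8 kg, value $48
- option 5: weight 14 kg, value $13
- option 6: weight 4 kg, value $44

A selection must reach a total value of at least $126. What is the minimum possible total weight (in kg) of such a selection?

45

Subsets with value ≥ 126, sorted by total weight:
- option 1+option 2+option 4+option 5+option 6: weight 45, value 126
- option 1+option 2+option 3+option 4+option 5+option 6: weight 56, value 129
Minimum weight: 45 kg.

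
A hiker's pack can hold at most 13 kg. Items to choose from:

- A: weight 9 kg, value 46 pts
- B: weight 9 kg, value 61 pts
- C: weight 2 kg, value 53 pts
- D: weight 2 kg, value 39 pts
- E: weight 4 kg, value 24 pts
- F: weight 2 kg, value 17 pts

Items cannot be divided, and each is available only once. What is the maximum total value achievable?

This is a 0/1 knapsack; check combinations near the capacity.
- B+C+D: weight 9+2+2=13, value 61+53+39=153
- A+C+D: weight 9+2+2=13, value 46+53+39=138
- C+D+E+F: weight 2+2+4+2=10, value 53+39+24+17=133
- B+C+F: weight 9+2+2=13, value 61+53+17=131
- B+D+F: weight 9+2+2=13, value 61+39+17=117
Best: 153 pts.

153 pts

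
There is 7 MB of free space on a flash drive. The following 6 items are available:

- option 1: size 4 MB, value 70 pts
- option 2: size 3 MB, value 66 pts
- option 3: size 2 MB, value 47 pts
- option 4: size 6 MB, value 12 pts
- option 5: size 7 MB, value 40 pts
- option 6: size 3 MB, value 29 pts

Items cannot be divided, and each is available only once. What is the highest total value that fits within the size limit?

136 pts

Check high-value combinations within 7 MB:
- option 1+option 2: size 4+3=7, value 70+66=136
- option 1+option 3: size 4+2=6, value 70+47=117
- option 2+option 3: size 3+2=5, value 66+47=113
Best: 136 pts.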